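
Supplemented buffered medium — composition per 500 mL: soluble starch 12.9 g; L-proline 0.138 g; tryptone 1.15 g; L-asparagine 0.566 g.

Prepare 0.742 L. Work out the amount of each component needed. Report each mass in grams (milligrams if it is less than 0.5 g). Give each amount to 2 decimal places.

Scale factor = 742 mL / 500 mL = 1.484.
soluble starch: 12.9 g × (742 mL / 500 mL) = 19.14 g
L-proline: 0.138 g × (742 mL / 500 mL) = 0.204792 g = 204.79 mg
tryptone: 1.15 g × (742 mL / 500 mL) = 1.71 g
L-asparagine: 0.566 g × (742 mL / 500 mL) = 0.84 g

soluble starch 19.14 g; L-proline 204.79 mg; tryptone 1.71 g; L-asparagine 0.84 g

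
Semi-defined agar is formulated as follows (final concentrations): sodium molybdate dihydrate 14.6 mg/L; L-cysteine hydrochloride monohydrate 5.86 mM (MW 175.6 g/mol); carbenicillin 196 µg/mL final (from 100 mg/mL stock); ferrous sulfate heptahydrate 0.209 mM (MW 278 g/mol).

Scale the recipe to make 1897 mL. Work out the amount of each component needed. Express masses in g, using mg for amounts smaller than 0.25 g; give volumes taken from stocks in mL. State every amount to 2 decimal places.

sodium molybdate dihydrate 27.70 mg; L-cysteine hydrochloride monohydrate 1.95 g; carbenicillin 3.72 mL; ferrous sulfate heptahydrate 110.22 mg

Target volume = 1897 mL = 1.897 L.
sodium molybdate dihydrate: 14.6 mg/L × 1.897 L = 27.70 mg
L-cysteine hydrochloride monohydrate: 5.86 mmol/L × 175.6 g/mol × 1.897 L ÷ 1000 = 1.95 g
carbenicillin: C1V1 = C2V2 → 196 µg/mL × 1897 mL ÷ 100000 µg/mL = 3.72 mL
ferrous sulfate heptahydrate: 0.209 mmol/L × 278 mg/mmol × 1.897 L = 110.22 mg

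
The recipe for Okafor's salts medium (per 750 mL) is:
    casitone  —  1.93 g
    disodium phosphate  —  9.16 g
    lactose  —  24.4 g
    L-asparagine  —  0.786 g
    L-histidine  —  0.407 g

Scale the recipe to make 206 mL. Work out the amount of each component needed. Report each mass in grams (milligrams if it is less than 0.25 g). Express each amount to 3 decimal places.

casitone 0.530 g; disodium phosphate 2.516 g; lactose 6.702 g; L-asparagine 215.888 mg; L-histidine 111.789 mg

Ratio of target to recipe volume: 206 / 750 = 0.274667.
casitone: 1.93 g × (206 mL / 750 mL) = 0.530 g
disodium phosphate: 9.16 g × (206 mL / 750 mL) = 2.516 g
lactose: 24.4 g × (206 mL / 750 mL) = 6.702 g
L-asparagine: 0.786 g × (206 mL / 750 mL) = 0.215888 g = 215.888 mg
L-histidine: 0.407 g × (206 mL / 750 mL) = 0.111789 g = 111.789 mg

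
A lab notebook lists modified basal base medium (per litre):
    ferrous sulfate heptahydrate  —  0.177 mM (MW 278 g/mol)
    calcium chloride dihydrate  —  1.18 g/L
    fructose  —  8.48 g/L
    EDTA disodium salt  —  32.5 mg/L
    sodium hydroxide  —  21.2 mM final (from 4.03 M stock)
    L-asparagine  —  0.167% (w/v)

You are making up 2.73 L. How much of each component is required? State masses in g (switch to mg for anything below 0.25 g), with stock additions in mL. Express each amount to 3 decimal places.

ferrous sulfate heptahydrate 134.332 mg; calcium chloride dihydrate 3.221 g; fructose 23.150 g; EDTA disodium salt 88.725 mg; sodium hydroxide 14.361 mL; L-asparagine 4.559 g

Scale factor relative to 1 L: 2.73.
ferrous sulfate heptahydrate: 0.177 mmol/L × 278 mg/mmol × 2.73 L = 134.332 mg
calcium chloride dihydrate: 1.18 g/L × 2.73 L = 3.221 g
fructose: 8.48 g/L × 2.73 L = 23.150 g
EDTA disodium salt: 32.5 mg/L × 2.73 L = 88.725 mg
sodium hydroxide: C1V1 = C2V2 → 21.2 mM × 2730 mL ÷ 4030 mM = 14.361 mL
L-asparagine: 0.167% w/v = 1.67 g/L → 1.67 × 2.73 L = 4.559 g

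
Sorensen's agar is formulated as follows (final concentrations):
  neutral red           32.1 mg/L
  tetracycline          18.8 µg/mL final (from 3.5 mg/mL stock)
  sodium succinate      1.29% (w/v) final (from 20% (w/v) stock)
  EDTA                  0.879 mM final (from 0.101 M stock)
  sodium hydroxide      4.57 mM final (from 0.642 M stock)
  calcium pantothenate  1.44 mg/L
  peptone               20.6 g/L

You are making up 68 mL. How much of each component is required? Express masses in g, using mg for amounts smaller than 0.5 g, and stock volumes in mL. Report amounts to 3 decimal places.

neutral red 2.183 mg; tetracycline 0.365 mL; sodium succinate 4.386 mL; EDTA 0.592 mL; sodium hydroxide 0.484 mL; calcium pantothenate 0.098 mg; peptone 1.401 g

Scale factor relative to 1 L: 0.068.
neutral red: 32.1 mg/L × 0.068 L = 2.183 mg
tetracycline: dilute stock: 18.8 µg/mL × 68 mL ÷ 3500 µg/mL = 0.365 mL
sodium succinate: C1V1 = C2V2 → 1.29% ÷ 20% × 68 mL = 4.386 mL
EDTA: V = C2·V2/C1 = 0.879 mM × 68 mL ÷ 101 mM = 0.592 mL
sodium hydroxide: V = C2·V2/C1 = 4.57 mM × 68 mL ÷ 642 mM = 0.484 mL
calcium pantothenate: 1.44 mg/L × 0.068 L = 0.098 mg
peptone: 20.6 g/L × 0.068 L = 1.401 g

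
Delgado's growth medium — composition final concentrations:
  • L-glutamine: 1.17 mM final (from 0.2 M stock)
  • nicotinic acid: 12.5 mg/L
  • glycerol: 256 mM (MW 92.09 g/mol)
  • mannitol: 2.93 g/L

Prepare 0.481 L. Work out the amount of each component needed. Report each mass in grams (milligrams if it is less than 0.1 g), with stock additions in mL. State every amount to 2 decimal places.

L-glutamine 2.81 mL; nicotinic acid 6.01 mg; glycerol 11.34 g; mannitol 1.41 g

Working volume: 0.481 L.
L-glutamine: V = C2·V2/C1 = 1.17 mM × 481 mL ÷ 200 mM = 2.81 mL
nicotinic acid: 12.5 mg/L × 0.481 L = 6.01 mg
glycerol: 256 mmol/L × 92.09 g/mol × 0.481 L ÷ 1000 = 11.34 g
mannitol: 2.93 g/L × 0.481 L = 1.41 g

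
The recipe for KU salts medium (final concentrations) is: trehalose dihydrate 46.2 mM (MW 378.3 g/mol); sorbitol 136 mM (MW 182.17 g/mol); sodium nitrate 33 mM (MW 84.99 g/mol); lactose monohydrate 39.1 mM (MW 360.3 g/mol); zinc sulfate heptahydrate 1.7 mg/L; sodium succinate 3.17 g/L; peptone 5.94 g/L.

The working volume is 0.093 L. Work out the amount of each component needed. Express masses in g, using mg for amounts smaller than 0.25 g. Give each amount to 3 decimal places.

Scale factor relative to 1 L: 0.093.
trehalose dihydrate: 46.2 mmol/L × 378.3 g/mol × 0.093 L ÷ 1000 = 1.625 g
sorbitol: 136 mmol/L × 182.17 g/mol × 0.093 L ÷ 1000 = 2.304 g
sodium nitrate: 33 mmol/L × 84.99 g/mol × 0.093 L ÷ 1000 = 0.261 g
lactose monohydrate: 39.1 mmol/L × 360.3 g/mol × 0.093 L ÷ 1000 = 1.310 g
zinc sulfate heptahydrate: 1.7 mg/L × 0.093 L = 0.158 mg
sodium succinate: 3.17 g/L × 0.093 L = 0.295 g
peptone: 5.94 g/L × 0.093 L = 0.552 g

trehalose dihydrate 1.625 g; sorbitol 2.304 g; sodium nitrate 0.261 g; lactose monohydrate 1.310 g; zinc sulfate heptahydrate 0.158 mg; sodium succinate 0.295 g; peptone 0.552 g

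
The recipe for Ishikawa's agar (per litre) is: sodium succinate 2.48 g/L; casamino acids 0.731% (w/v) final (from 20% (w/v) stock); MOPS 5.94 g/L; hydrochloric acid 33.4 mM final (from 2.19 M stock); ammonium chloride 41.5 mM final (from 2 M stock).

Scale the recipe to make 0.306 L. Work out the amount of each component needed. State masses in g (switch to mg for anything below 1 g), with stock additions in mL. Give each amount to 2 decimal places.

Scale factor relative to 1 L: 0.306.
sodium succinate: 2.48 g/L × 0.306 L = 0.75888 g = 758.88 mg
casamino acids: V = C2·V2/C1 = 0.731% ÷ 20% × 306 mL = 11.18 mL
MOPS: 5.94 g/L × 0.306 L = 1.82 g
hydrochloric acid: V = C2·V2/C1 = 33.4 mM × 306 mL ÷ 2190 mM = 4.67 mL
ammonium chloride: V = C2·V2/C1 = 41.5 mM × 306 mL ÷ 2000 mM = 6.35 mL

sodium succinate 758.88 mg; casamino acids 11.18 mL; MOPS 1.82 g; hydrochloric acid 4.67 mL; ammonium chloride 6.35 mL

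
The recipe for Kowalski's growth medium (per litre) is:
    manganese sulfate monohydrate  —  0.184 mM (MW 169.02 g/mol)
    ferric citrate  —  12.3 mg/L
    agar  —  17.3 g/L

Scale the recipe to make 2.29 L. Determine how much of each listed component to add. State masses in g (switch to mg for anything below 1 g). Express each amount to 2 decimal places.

manganese sulfate monohydrate 71.22 mg; ferric citrate 28.17 mg; agar 39.62 g

Scale factor relative to 1 L: 2.29.
manganese sulfate monohydrate: 0.184 mmol/L × 169.02 mg/mmol × 2.29 L = 71.22 mg
ferric citrate: 12.3 mg/L × 2.29 L = 28.17 mg
agar: 17.3 g/L × 2.29 L = 39.62 g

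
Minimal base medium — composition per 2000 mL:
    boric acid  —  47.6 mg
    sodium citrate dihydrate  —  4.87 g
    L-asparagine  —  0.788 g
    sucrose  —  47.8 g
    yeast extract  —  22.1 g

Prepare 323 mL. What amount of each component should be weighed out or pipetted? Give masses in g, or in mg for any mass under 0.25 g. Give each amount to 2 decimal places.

boric acid 7.69 mg; sodium citrate dihydrate 0.79 g; L-asparagine 127.26 mg; sucrose 7.72 g; yeast extract 3.57 g

Ratio of target to recipe volume: 323 / 2000 = 0.1615.
boric acid: 47.6 mg × (323 mL / 2000 mL) = 7.69 mg
sodium citrate dihydrate: 4.87 g × (323 mL / 2000 mL) = 0.79 g
L-asparagine: 0.788 g × (323 mL / 2000 mL) = 0.127262 g = 127.26 mg
sucrose: 47.8 g × (323 mL / 2000 mL) = 7.72 g
yeast extract: 22.1 g × (323 mL / 2000 mL) = 3.57 g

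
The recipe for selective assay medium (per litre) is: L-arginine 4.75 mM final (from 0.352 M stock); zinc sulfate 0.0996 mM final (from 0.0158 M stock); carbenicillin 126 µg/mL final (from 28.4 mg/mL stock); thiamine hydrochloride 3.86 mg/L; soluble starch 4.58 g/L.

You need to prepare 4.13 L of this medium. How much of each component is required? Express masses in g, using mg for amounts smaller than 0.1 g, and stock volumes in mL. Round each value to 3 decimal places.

L-arginine 55.732 mL; zinc sulfate 26.035 mL; carbenicillin 18.323 mL; thiamine hydrochloride 15.942 mg; soluble starch 18.915 g

Scale factor relative to 1 L: 4.13.
L-arginine: C1V1 = C2V2 → 4.75 mM × 4130 mL ÷ 352 mM = 55.732 mL
zinc sulfate: dilute stock: 0.0996 mM × 4130 mL ÷ 15.8 mM = 26.035 mL
carbenicillin: C1V1 = C2V2 → 126 µg/mL × 4130 mL ÷ 28400 µg/mL = 18.323 mL
thiamine hydrochloride: 3.86 mg/L × 4.13 L = 15.942 mg
soluble starch: 4.58 g/L × 4.13 L = 18.915 g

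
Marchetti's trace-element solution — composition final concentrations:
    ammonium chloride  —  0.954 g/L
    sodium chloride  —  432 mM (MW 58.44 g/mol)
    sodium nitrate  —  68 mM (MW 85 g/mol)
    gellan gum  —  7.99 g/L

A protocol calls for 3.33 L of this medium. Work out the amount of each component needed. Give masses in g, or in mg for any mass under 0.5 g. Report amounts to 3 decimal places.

Scale factor relative to 1 L: 3.33.
ammonium chloride: 0.954 g/L × 3.33 L = 3.177 g
sodium chloride: 432 mmol/L × 58.44 g/mol × 3.33 L ÷ 1000 = 84.069 g
sodium nitrate: 68 mmol/L × 85 g/mol × 3.33 L ÷ 1000 = 19.247 g
gellan gum: 7.99 g/L × 3.33 L = 26.607 g

ammonium chloride 3.177 g; sodium chloride 84.069 g; sodium nitrate 19.247 g; gellan gum 26.607 g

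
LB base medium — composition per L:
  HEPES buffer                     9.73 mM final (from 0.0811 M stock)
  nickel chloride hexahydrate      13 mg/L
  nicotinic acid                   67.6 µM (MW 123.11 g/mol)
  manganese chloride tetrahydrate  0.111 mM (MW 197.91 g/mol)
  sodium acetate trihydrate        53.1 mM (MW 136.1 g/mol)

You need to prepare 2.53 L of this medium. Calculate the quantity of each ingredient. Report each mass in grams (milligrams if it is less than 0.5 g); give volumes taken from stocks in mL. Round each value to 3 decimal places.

HEPES buffer 303.538 mL; nickel chloride hexahydrate 32.890 mg; nicotinic acid 21.055 mg; manganese chloride tetrahydrate 55.579 mg; sodium acetate trihydrate 18.284 g

Working volume: 2.53 L.
HEPES buffer: dilute stock: 9.73 mM × 2530 mL ÷ 81.1 mM = 303.538 mL
nickel chloride hexahydrate: 13 mg/L × 2.53 L = 32.890 mg
nicotinic acid: 67.6 µmol/L × 123.11 g/mol × 2.53 L ÷ 1000 = 21.055 mg
manganese chloride tetrahydrate: 0.111 mmol/L × 197.91 mg/mmol × 2.53 L = 55.579 mg
sodium acetate trihydrate: 53.1 mmol/L × 136.1 g/mol × 2.53 L ÷ 1000 = 18.284 g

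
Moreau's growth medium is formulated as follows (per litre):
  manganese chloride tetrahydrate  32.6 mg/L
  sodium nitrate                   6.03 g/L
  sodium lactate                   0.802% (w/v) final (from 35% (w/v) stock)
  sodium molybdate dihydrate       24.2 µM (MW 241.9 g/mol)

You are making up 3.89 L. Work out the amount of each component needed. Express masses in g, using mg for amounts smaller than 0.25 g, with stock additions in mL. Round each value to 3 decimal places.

manganese chloride tetrahydrate 126.814 mg; sodium nitrate 23.457 g; sodium lactate 89.137 mL; sodium molybdate dihydrate 22.772 mg

Working volume: 3.89 L.
manganese chloride tetrahydrate: 32.6 mg/L × 3.89 L = 126.814 mg
sodium nitrate: 6.03 g/L × 3.89 L = 23.457 g
sodium lactate: C1V1 = C2V2 → 0.802% ÷ 35% × 3890 mL = 89.137 mL
sodium molybdate dihydrate: 24.2 µmol/L × 241.9 g/mol × 3.89 L ÷ 1000 = 22.772 mg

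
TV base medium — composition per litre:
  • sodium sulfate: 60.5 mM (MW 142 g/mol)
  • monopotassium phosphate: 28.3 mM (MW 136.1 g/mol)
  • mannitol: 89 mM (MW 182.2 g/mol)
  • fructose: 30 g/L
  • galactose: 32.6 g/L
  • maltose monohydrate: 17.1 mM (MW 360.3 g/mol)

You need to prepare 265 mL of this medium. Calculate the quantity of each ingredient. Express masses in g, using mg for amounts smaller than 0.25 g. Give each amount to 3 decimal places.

sodium sulfate 2.277 g; monopotassium phosphate 1.021 g; mannitol 4.297 g; fructose 7.950 g; galactose 8.639 g; maltose monohydrate 1.633 g

Target volume = 265 mL = 0.265 L.
sodium sulfate: 60.5 mmol/L × 142 g/mol × 0.265 L ÷ 1000 = 2.277 g
monopotassium phosphate: 28.3 mmol/L × 136.1 g/mol × 0.265 L ÷ 1000 = 1.021 g
mannitol: 89 mmol/L × 182.2 g/mol × 0.265 L ÷ 1000 = 4.297 g
fructose: 30 g/L × 0.265 L = 7.950 g
galactose: 32.6 g/L × 0.265 L = 8.639 g
maltose monohydrate: 17.1 mmol/L × 360.3 g/mol × 0.265 L ÷ 1000 = 1.633 g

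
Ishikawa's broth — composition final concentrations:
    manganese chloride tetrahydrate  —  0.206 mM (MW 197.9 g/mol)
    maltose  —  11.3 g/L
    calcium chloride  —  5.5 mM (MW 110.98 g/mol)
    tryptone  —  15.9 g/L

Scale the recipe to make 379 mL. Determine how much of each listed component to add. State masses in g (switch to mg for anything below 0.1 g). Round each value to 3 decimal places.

manganese chloride tetrahydrate 15.451 mg; maltose 4.283 g; calcium chloride 0.231 g; tryptone 6.026 g

Target volume = 379 mL = 0.379 L.
manganese chloride tetrahydrate: 0.206 mmol/L × 197.9 mg/mmol × 0.379 L = 15.451 mg
maltose: 11.3 g/L × 0.379 L = 4.283 g
calcium chloride: 5.5 mmol/L × 110.98 g/mol × 0.379 L ÷ 1000 = 0.231 g
tryptone: 15.9 g/L × 0.379 L = 6.026 g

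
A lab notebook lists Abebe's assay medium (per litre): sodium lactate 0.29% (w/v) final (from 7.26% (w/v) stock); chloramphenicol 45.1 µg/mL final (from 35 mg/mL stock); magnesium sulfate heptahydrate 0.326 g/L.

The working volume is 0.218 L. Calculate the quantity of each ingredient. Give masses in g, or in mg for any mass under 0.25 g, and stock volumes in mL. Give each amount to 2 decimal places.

sodium lactate 8.71 mL; chloramphenicol 0.28 mL; magnesium sulfate heptahydrate 71.07 mg

Scale factor relative to 1 L: 0.218.
sodium lactate: V = C2·V2/C1 = 0.29% ÷ 7.26% × 218 mL = 8.71 mL
chloramphenicol: V = C2·V2/C1 = 45.1 µg/mL × 218 mL ÷ 35000 µg/mL = 0.28 mL
magnesium sulfate heptahydrate: 0.326 g/L × 0.218 L = 0.071068 g = 71.07 mg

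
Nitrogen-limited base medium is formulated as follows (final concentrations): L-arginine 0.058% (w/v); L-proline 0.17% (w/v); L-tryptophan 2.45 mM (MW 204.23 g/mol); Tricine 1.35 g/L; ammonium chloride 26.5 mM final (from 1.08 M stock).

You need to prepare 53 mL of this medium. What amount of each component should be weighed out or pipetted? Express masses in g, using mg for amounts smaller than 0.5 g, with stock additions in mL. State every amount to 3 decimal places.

L-arginine 30.740 mg; L-proline 90.100 mg; L-tryptophan 26.519 mg; Tricine 71.550 mg; ammonium chloride 1.300 mL

Scale factor relative to 1 L: 0.053.
L-arginine: 0.058 g per 100 mL × 53 mL ÷ 100 = 0.03074 g = 30.740 mg
L-proline: 0.17 g per 100 mL × 53 mL ÷ 100 = 0.0901 g = 90.100 mg
L-tryptophan: 2.45 mmol/L × 204.23 mg/mmol × 0.053 L = 26.519 mg
Tricine: 1.35 g/L × 0.053 L = 0.07155 g = 71.550 mg
ammonium chloride: C1V1 = C2V2 → 26.5 mM × 53 mL ÷ 1080 mM = 1.300 mL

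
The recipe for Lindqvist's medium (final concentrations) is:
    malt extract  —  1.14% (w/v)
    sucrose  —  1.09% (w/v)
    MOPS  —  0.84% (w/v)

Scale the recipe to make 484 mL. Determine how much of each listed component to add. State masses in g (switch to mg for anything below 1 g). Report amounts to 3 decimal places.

Working volume: 484 mL = 0.484 L.
malt extract: 1.14 g per 100 mL × 484 mL ÷ 100 = 5.518 g
sucrose: 1.09% w/v = 10.9 g/L → 10.9 × 0.484 L = 5.276 g
MOPS: 0.84 g per 100 mL × 484 mL ÷ 100 = 4.066 g

malt extract 5.518 g; sucrose 5.276 g; MOPS 4.066 g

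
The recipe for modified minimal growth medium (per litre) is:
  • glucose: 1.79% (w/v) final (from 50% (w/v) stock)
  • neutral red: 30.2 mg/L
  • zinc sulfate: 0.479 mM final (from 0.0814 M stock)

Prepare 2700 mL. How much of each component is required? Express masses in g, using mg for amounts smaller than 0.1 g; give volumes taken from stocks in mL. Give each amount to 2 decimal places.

Scale factor relative to 1 L: 2.7.
glucose: V = C2·V2/C1 = 1.79% ÷ 50% × 2700 mL = 96.66 mL
neutral red: 30.2 mg/L × 2.7 L = 81.54 mg
zinc sulfate: C1V1 = C2V2 → 0.479 mM × 2700 mL ÷ 81.4 mM = 15.89 mL

glucose 96.66 mL; neutral red 81.54 mg; zinc sulfate 15.89 mL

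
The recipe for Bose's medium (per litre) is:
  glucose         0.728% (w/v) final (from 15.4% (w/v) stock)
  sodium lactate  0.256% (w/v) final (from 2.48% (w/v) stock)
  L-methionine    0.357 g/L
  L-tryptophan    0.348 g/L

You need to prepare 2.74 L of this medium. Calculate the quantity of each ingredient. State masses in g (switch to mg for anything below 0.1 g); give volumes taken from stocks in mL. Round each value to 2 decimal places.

Scale factor relative to 1 L: 2.74.
glucose: V = C2·V2/C1 = 0.728% ÷ 15.4% × 2740 mL = 129.53 mL
sodium lactate: C1V1 = C2V2 → 0.256% ÷ 2.48% × 2740 mL = 282.84 mL
L-methionine: 0.357 g/L × 2.74 L = 0.98 g
L-tryptophan: 0.348 g/L × 2.74 L = 0.95 g

glucose 129.53 mL; sodium lactate 282.84 mL; L-methionine 0.98 g; L-tryptophan 0.95 g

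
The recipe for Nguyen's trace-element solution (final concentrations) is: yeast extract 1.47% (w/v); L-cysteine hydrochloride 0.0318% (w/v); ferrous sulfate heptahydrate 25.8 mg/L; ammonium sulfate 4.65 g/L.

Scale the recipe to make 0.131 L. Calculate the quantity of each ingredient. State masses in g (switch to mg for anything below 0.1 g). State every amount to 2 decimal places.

Scale factor relative to 1 L: 0.131.
yeast extract: 1.47 g per 100 mL × 131 mL ÷ 100 = 1.93 g
L-cysteine hydrochloride: 0.0318 g per 100 mL × 131 mL ÷ 100 = 0.041658 g = 41.66 mg
ferrous sulfate heptahydrate: 25.8 mg/L × 0.131 L = 3.38 mg
ammonium sulfate: 4.65 g/L × 0.131 L = 0.61 g

yeast extract 1.93 g; L-cysteine hydrochloride 41.66 mg; ferrous sulfate heptahydrate 3.38 mg; ammonium sulfate 0.61 g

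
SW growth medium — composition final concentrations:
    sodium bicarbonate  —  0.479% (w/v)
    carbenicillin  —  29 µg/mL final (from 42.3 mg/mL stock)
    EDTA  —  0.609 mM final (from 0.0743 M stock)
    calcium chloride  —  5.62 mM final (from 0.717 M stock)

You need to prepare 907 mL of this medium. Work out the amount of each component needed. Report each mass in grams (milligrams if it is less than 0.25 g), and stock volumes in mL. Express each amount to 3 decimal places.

sodium bicarbonate 4.345 g; carbenicillin 0.622 mL; EDTA 7.434 mL; calcium chloride 7.109 mL

Target volume = 907 mL = 0.907 L.
sodium bicarbonate: 0.479% w/v = 4.79 g/L → 4.79 × 0.907 L = 4.345 g
carbenicillin: C1V1 = C2V2 → 29 µg/mL × 907 mL ÷ 42300 µg/mL = 0.622 mL
EDTA: V = C2·V2/C1 = 0.609 mM × 907 mL ÷ 74.3 mM = 7.434 mL
calcium chloride: C1V1 = C2V2 → 5.62 mM × 907 mL ÷ 717 mM = 7.109 mL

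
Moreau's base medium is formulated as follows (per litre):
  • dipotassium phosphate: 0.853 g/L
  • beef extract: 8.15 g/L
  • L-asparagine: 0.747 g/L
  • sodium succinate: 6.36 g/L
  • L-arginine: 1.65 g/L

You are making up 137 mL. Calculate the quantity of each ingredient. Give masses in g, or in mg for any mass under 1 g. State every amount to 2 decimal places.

dipotassium phosphate 116.86 mg; beef extract 1.12 g; L-asparagine 102.34 mg; sodium succinate 871.32 mg; L-arginine 226.05 mg

Scale factor relative to 1 L: 0.137.
dipotassium phosphate: 0.853 g/L × 0.137 L = 0.116861 g = 116.86 mg
beef extract: 8.15 g/L × 0.137 L = 1.12 g
L-asparagine: 0.747 g/L × 0.137 L = 0.102339 g = 102.34 mg
sodium succinate: 6.36 g/L × 0.137 L = 0.87132 g = 871.32 mg
L-arginine: 1.65 g/L × 0.137 L = 0.22605 g = 226.05 mg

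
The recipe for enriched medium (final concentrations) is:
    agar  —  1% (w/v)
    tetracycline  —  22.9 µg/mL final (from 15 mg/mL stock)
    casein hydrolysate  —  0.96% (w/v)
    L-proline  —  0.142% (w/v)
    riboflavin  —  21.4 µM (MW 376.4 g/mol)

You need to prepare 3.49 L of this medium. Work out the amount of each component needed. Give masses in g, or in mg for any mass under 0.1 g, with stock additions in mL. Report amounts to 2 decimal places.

Scale factor relative to 1 L: 3.49.
agar: 1% w/v = 10 g/L → 10 × 3.49 L = 34.90 g
tetracycline: V = C2·V2/C1 = 22.9 µg/mL × 3490 mL ÷ 15000 µg/mL = 5.33 mL
casein hydrolysate: 0.96 g per 100 mL × 3490 mL ÷ 100 = 33.50 g
L-proline: 0.142 g per 100 mL × 3490 mL ÷ 100 = 4.96 g
riboflavin: 21.4 µmol/L × 376.4 g/mol × 3.49 L ÷ 1000 = 28.11 mg

agar 34.90 g; tetracycline 5.33 mL; casein hydrolysate 33.50 g; L-proline 4.96 g; riboflavin 28.11 mg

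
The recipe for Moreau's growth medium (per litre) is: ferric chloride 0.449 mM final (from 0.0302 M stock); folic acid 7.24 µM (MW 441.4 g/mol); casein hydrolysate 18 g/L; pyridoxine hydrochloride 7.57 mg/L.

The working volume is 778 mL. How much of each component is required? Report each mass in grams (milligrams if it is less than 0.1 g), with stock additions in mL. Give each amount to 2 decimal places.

ferric chloride 11.57 mL; folic acid 2.49 mg; casein hydrolysate 14.00 g; pyridoxine hydrochloride 5.89 mg

Working volume: 778 mL = 0.778 L.
ferric chloride: V = C2·V2/C1 = 0.449 mM × 778 mL ÷ 30.2 mM = 11.57 mL
folic acid: 7.24 µmol/L × 441.4 g/mol × 0.778 L ÷ 1000 = 2.49 mg
casein hydrolysate: 18 g/L × 0.778 L = 14.00 g
pyridoxine hydrochloride: 7.57 mg/L × 0.778 L = 5.89 mg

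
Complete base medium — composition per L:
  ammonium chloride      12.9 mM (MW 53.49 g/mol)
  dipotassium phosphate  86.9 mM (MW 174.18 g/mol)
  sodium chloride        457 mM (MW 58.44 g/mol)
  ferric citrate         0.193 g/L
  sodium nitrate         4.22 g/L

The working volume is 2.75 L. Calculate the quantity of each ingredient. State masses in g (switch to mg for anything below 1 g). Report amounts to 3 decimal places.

Working volume: 2.75 L.
ammonium chloride: 12.9 mmol/L × 53.49 g/mol × 2.75 L ÷ 1000 = 1.898 g
dipotassium phosphate: 86.9 mmol/L × 174.18 g/mol × 2.75 L ÷ 1000 = 41.625 g
sodium chloride: 457 mmol/L × 58.44 g/mol × 2.75 L ÷ 1000 = 73.444 g
ferric citrate: 0.193 g/L × 2.75 L = 0.53075 g = 530.750 mg
sodium nitrate: 4.22 g/L × 2.75 L = 11.605 g

ammonium chloride 1.898 g; dipotassium phosphate 41.625 g; sodium chloride 73.444 g; ferric citrate 530.750 mg; sodium nitrate 11.605 g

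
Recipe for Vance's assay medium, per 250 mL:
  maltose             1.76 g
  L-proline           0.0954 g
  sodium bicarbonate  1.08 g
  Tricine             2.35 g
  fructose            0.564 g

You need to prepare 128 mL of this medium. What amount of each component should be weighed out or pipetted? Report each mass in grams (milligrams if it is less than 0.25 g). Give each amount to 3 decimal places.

maltose 0.901 g; L-proline 48.845 mg; sodium bicarbonate 0.553 g; Tricine 1.203 g; fructose 0.289 g

Ratio of target to recipe volume: 128 / 250 = 0.512.
maltose: 1.76 g × (128 mL / 250 mL) = 0.901 g
L-proline: 0.0954 g × (128 mL / 250 mL) = 0.0488448 g = 48.845 mg
sodium bicarbonate: 1.08 g × (128 mL / 250 mL) = 0.553 g
Tricine: 2.35 g × (128 mL / 250 mL) = 1.203 g
fructose: 0.564 g × (128 mL / 250 mL) = 0.289 g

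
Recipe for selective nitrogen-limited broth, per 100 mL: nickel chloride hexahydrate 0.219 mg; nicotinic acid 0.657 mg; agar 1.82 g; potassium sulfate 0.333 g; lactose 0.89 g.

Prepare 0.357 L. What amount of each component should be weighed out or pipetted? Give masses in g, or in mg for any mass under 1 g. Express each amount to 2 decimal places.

nickel chloride hexahydrate 0.78 mg; nicotinic acid 2.35 mg; agar 6.50 g; potassium sulfate 1.19 g; lactose 3.18 g

Ratio of target to recipe volume: 357 / 100 = 3.57.
nickel chloride hexahydrate: 0.219 mg × (357 mL / 100 mL) = 0.78 mg
nicotinic acid: 0.657 mg × (357 mL / 100 mL) = 2.35 mg
agar: 1.82 g × (357 mL / 100 mL) = 6.50 g
potassium sulfate: 0.333 g × (357 mL / 100 mL) = 1.19 g
lactose: 0.89 g × (357 mL / 100 mL) = 3.18 g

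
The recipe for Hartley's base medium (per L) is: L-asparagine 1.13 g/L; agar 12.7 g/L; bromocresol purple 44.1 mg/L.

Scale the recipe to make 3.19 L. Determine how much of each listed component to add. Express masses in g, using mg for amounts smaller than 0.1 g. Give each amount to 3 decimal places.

L-asparagine 3.605 g; agar 40.513 g; bromocresol purple 0.141 g

Working volume: 3.19 L.
L-asparagine: 1.13 g/L × 3.19 L = 3.605 g
agar: 12.7 g/L × 3.19 L = 40.513 g
bromocresol purple: 44.1 mg/L × 3.19 L = 140.679 mg = 0.141 g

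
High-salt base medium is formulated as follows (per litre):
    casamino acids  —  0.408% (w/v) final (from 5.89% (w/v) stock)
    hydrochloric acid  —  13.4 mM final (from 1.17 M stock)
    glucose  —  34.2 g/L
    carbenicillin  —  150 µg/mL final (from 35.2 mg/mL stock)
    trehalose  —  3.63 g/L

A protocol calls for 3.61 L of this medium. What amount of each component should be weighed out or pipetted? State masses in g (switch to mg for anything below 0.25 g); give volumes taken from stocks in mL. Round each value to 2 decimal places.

Working volume: 3.61 L.
casamino acids: C1V1 = C2V2 → 0.408% ÷ 5.89% × 3610 mL = 250.06 mL
hydrochloric acid: C1V1 = C2V2 → 13.4 mM × 3610 mL ÷ 1170 mM = 41.35 mL
glucose: 34.2 g/L × 3.61 L = 123.46 g
carbenicillin: C1V1 = C2V2 → 150 µg/mL × 3610 mL ÷ 35200 µg/mL = 15.38 mL
trehalose: 3.63 g/L × 3.61 L = 13.10 g

casamino acids 250.06 mL; hydrochloric acid 41.35 mL; glucose 123.46 g; carbenicillin 15.38 mL; trehalose 13.10 g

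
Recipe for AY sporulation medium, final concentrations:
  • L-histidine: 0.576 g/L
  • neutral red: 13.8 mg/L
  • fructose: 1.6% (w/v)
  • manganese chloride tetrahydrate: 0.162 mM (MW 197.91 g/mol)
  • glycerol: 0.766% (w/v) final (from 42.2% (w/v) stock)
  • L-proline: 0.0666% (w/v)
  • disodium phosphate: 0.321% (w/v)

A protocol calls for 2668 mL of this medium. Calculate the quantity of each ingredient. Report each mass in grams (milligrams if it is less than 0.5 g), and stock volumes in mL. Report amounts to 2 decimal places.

L-histidine 1.54 g; neutral red 36.82 mg; fructose 42.69 g; manganese chloride tetrahydrate 85.54 mg; glycerol 48.43 mL; L-proline 1.78 g; disodium phosphate 8.56 g

Scale factor relative to 1 L: 2.668.
L-histidine: 0.576 g/L × 2.668 L = 1.54 g
neutral red: 13.8 mg/L × 2.668 L = 36.82 mg
fructose: 1.6 g per 100 mL × 2668 mL ÷ 100 = 42.69 g
manganese chloride tetrahydrate: 0.162 mmol/L × 197.91 mg/mmol × 2.668 L = 85.54 mg
glycerol: C1V1 = C2V2 → 0.766% ÷ 42.2% × 2668 mL = 48.43 mL
L-proline: 0.0666% w/v = 0.666 g/L → 0.666 × 2.668 L = 1.78 g
disodium phosphate: 0.321% w/v = 3.21 g/L → 3.21 × 2.668 L = 8.56 g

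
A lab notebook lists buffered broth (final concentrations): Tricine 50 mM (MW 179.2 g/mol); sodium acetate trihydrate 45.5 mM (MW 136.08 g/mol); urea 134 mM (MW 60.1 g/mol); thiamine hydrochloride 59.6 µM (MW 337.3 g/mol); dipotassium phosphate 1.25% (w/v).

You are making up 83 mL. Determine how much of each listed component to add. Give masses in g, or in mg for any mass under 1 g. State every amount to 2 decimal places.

Target volume = 83 mL = 0.083 L.
Tricine: 50 mmol/L × 179.2 mg/mmol × 0.083 L = 743.68 mg
sodium acetate trihydrate: 45.5 mmol/L × 136.08 mg/mmol × 0.083 L = 513.91 mg
urea: 134 mmol/L × 60.1 mg/mmol × 0.083 L = 668.43 mg
thiamine hydrochloride: 59.6 µmol/L × 337.3 g/mol × 0.083 L ÷ 1000 = 1.67 mg
dipotassium phosphate: 1.25 g per 100 mL × 83 mL ÷ 100 = 1.04 g

Tricine 743.68 mg; sodium acetate trihydrate 513.91 mg; urea 668.43 mg; thiamine hydrochloride 1.67 mg; dipotassium phosphate 1.04 g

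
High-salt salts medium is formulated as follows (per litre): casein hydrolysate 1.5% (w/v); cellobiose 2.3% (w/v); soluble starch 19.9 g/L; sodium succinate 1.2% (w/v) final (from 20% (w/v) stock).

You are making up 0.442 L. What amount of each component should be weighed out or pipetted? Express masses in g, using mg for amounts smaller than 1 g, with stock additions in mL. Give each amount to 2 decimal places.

Scale factor relative to 1 L: 0.442.
casein hydrolysate: 1.5% w/v = 15 g/L → 15 × 0.442 L = 6.63 g
cellobiose: 2.3% w/v = 23 g/L → 23 × 0.442 L = 10.17 g
soluble starch: 19.9 g/L × 0.442 L = 8.80 g
sodium succinate: C1V1 = C2V2 → 1.2% ÷ 20% × 442 mL = 26.52 mL

casein hydrolysate 6.63 g; cellobiose 10.17 g; soluble starch 8.80 g; sodium succinate 26.52 mL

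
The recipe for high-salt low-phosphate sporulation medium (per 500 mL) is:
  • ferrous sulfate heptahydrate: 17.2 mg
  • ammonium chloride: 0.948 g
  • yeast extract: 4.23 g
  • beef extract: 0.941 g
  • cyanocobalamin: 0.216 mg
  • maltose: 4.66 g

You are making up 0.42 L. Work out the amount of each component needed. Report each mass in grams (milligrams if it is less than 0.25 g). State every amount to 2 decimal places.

ferrous sulfate heptahydrate 14.45 mg; ammonium chloride 0.80 g; yeast extract 3.55 g; beef extract 0.79 g; cyanocobalamin 0.18 mg; maltose 3.91 g

Scale factor = 420 mL / 500 mL = 0.84.
ferrous sulfate heptahydrate: 17.2 mg × (420 mL / 500 mL) = 14.45 mg
ammonium chloride: 0.948 g × (420 mL / 500 mL) = 0.80 g
yeast extract: 4.23 g × (420 mL / 500 mL) = 3.55 g
beef extract: 0.941 g × (420 mL / 500 mL) = 0.79 g
cyanocobalamin: 0.216 mg × (420 mL / 500 mL) = 0.18 mg
maltose: 4.66 g × (420 mL / 500 mL) = 3.91 g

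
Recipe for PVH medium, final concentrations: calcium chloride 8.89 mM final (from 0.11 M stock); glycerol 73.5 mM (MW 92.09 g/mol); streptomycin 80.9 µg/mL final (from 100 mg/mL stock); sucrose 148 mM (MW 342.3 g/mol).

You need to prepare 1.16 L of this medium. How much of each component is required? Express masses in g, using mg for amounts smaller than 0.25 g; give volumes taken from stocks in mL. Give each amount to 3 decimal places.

Working volume: 1.16 L.
calcium chloride: V = C2·V2/C1 = 8.89 mM × 1160 mL ÷ 110 mM = 93.749 mL
glycerol: 73.5 mmol/L × 92.09 g/mol × 1.16 L ÷ 1000 = 7.852 g
streptomycin: V = C2·V2/C1 = 80.9 µg/mL × 1160 mL ÷ 100000 µg/mL = 0.938 mL
sucrose: 148 mmol/L × 342.3 g/mol × 1.16 L ÷ 1000 = 58.766 g

calcium chloride 93.749 mL; glycerol 7.852 g; streptomycin 0.938 mL; sucrose 58.766 g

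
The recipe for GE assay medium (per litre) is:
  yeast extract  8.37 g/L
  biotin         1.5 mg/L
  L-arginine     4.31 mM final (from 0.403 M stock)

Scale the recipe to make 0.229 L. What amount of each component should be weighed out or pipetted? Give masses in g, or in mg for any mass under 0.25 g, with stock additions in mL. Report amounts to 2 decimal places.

Working volume: 0.229 L.
yeast extract: 8.37 g/L × 0.229 L = 1.92 g
biotin: 1.5 mg/L × 0.229 L = 0.34 mg
L-arginine: dilute stock: 4.31 mM × 229 mL ÷ 403 mM = 2.45 mL

yeast extract 1.92 g; biotin 0.34 mg; L-arginine 2.45 mL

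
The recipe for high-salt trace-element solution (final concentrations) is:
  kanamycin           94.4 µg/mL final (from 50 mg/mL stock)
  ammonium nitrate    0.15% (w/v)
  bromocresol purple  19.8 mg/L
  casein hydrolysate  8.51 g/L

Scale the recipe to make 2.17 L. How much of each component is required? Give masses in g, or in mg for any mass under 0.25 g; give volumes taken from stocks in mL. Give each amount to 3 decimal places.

kanamycin 4.097 mL; ammonium nitrate 3.255 g; bromocresol purple 42.966 mg; casein hydrolysate 18.467 g

Working volume: 2.17 L.
kanamycin: C1V1 = C2V2 → 94.4 µg/mL × 2170 mL ÷ 50000 µg/mL = 4.097 mL
ammonium nitrate: 0.15 g per 100 mL × 2170 mL ÷ 100 = 3.255 g
bromocresol purple: 19.8 mg/L × 2.17 L = 42.966 mg
casein hydrolysate: 8.51 g/L × 2.17 L = 18.467 g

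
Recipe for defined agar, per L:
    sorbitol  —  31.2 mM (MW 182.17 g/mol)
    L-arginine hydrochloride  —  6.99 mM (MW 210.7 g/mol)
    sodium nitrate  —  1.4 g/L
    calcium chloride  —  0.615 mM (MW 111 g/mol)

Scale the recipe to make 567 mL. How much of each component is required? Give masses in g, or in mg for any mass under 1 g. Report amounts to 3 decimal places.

Scale factor relative to 1 L: 0.567.
sorbitol: 31.2 mmol/L × 182.17 g/mol × 0.567 L ÷ 1000 = 3.223 g
L-arginine hydrochloride: 6.99 mmol/L × 210.7 mg/mmol × 0.567 L = 835.074 mg
sodium nitrate: 1.4 g/L × 0.567 L = 0.7938 g = 793.800 mg
calcium chloride: 0.615 mmol/L × 111 mg/mmol × 0.567 L = 38.706 mg

sorbitol 3.223 g; L-arginine hydrochloride 835.074 mg; sodium nitrate 793.800 mg; calcium chloride 38.706 mg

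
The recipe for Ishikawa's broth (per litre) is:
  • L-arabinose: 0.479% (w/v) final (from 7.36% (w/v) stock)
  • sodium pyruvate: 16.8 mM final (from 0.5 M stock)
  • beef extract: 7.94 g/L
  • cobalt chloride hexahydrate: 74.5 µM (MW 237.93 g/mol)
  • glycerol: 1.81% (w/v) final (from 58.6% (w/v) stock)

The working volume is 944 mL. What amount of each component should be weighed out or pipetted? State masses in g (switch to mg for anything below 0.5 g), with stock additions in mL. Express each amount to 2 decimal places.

L-arabinose 61.44 mL; sodium pyruvate 31.72 mL; beef extract 7.50 g; cobalt chloride hexahydrate 16.73 mg; glycerol 29.16 mL

Target volume = 944 mL = 0.944 L.
L-arabinose: dilute stock: 0.479% ÷ 7.36% × 944 mL = 61.44 mL
sodium pyruvate: dilute stock: 16.8 mM × 944 mL ÷ 500 mM = 31.72 mL
beef extract: 7.94 g/L × 0.944 L = 7.50 g
cobalt chloride hexahydrate: 74.5 µmol/L × 237.93 g/mol × 0.944 L ÷ 1000 = 16.73 mg
glycerol: dilute stock: 1.81% ÷ 58.6% × 944 mL = 29.16 mL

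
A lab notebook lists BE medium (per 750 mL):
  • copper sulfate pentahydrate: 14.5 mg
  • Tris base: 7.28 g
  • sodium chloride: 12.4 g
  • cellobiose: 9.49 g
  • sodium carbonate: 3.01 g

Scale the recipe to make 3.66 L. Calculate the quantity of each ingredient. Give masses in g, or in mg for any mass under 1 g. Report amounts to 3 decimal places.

Ratio of target to recipe volume: 3660 / 750 = 4.88.
copper sulfate pentahydrate: 14.5 mg × (3660 mL / 750 mL) = 70.760 mg
Tris base: 7.28 g × (3660 mL / 750 mL) = 35.526 g
sodium chloride: 12.4 g × (3660 mL / 750 mL) = 60.512 g
cellobiose: 9.49 g × (3660 mL / 750 mL) = 46.311 g
sodium carbonate: 3.01 g × (3660 mL / 750 mL) = 14.689 g

copper sulfate pentahydrate 70.760 mg; Tris base 35.526 g; sodium chloride 60.512 g; cellobiose 46.311 g; sodium carbonate 14.689 g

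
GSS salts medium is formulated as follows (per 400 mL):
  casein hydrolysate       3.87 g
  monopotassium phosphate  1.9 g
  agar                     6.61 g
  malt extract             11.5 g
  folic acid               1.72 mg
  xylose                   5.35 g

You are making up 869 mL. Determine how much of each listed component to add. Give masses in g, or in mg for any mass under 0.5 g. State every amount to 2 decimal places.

Ratio of target to recipe volume: 869 / 400 = 2.1725.
casein hydrolysate: 3.87 g × (869 mL / 400 mL) = 8.41 g
monopotassium phosphate: 1.9 g × (869 mL / 400 mL) = 4.13 g
agar: 6.61 g × (869 mL / 400 mL) = 14.36 g
malt extract: 11.5 g × (869 mL / 400 mL) = 24.98 g
folic acid: 1.72 mg × (869 mL / 400 mL) = 3.74 mg
xylose: 5.35 g × (869 mL / 400 mL) = 11.62 g

casein hydrolysate 8.41 g; monopotassium phosphate 4.13 g; agar 14.36 g; malt extract 24.98 g; folic acid 3.74 mg; xylose 11.62 g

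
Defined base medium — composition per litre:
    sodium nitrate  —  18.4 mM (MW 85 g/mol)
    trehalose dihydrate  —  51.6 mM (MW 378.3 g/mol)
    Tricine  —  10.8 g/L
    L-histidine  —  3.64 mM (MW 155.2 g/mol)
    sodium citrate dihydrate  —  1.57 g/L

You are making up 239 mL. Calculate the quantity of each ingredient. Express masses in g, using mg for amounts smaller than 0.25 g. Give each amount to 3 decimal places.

Working volume: 239 mL = 0.239 L.
sodium nitrate: 18.4 mmol/L × 85 g/mol × 0.239 L ÷ 1000 = 0.374 g
trehalose dihydrate: 51.6 mmol/L × 378.3 g/mol × 0.239 L ÷ 1000 = 4.665 g
Tricine: 10.8 g/L × 0.239 L = 2.581 g
L-histidine: 3.64 mmol/L × 155.2 mg/mmol × 0.239 L = 135.018 mg
sodium citrate dihydrate: 1.57 g/L × 0.239 L = 0.375 g

sodium nitrate 0.374 g; trehalose dihydrate 4.665 g; Tricine 2.581 g; L-histidine 135.018 mg; sodium citrate dihydrate 0.375 g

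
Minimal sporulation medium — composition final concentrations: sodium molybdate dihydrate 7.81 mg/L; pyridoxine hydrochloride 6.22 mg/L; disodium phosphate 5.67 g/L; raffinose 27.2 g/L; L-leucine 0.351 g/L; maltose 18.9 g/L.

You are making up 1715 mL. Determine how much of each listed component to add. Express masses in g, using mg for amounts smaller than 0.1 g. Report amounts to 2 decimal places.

Working volume: 1715 mL = 1.715 L.
sodium molybdate dihydrate: 7.81 mg/L × 1.715 L = 13.39 mg
pyridoxine hydrochloride: 6.22 mg/L × 1.715 L = 10.67 mg
disodium phosphate: 5.67 g/L × 1.715 L = 9.72 g
raffinose: 27.2 g/L × 1.715 L = 46.65 g
L-leucine: 0.351 g/L × 1.715 L = 0.60 g
maltose: 18.9 g/L × 1.715 L = 32.41 g

sodium molybdate dihydrate 13.39 mg; pyridoxine hydrochloride 10.67 mg; disodium phosphate 9.72 g; raffinose 46.65 g; L-leucine 0.60 g; maltose 32.41 g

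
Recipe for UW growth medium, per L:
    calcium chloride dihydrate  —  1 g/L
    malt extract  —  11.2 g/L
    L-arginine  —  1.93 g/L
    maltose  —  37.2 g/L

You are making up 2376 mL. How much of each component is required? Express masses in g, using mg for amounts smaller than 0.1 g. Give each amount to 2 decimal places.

Working volume: 2376 mL = 2.376 L.
calcium chloride dihydrate: 1 g/L × 2.376 L = 2.38 g
malt extract: 11.2 g/L × 2.376 L = 26.61 g
L-arginine: 1.93 g/L × 2.376 L = 4.59 g
maltose: 37.2 g/L × 2.376 L = 88.39 g

calcium chloride dihydrate 2.38 g; malt extract 26.61 g; L-arginine 4.59 g; maltose 88.39 g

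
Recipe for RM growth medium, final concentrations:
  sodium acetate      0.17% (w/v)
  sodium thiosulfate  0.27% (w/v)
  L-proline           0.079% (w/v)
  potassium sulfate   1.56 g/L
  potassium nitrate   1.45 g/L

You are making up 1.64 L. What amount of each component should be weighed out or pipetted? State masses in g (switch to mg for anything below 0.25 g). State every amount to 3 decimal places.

sodium acetate 2.788 g; sodium thiosulfate 4.428 g; L-proline 1.296 g; potassium sulfate 2.558 g; potassium nitrate 2.378 g

Scale factor relative to 1 L: 1.64.
sodium acetate: 0.17% w/v = 1.7 g/L → 1.7 × 1.64 L = 2.788 g
sodium thiosulfate: 0.27 g per 100 mL × 1640 mL ÷ 100 = 4.428 g
L-proline: 0.079% w/v = 0.79 g/L → 0.79 × 1.64 L = 1.296 g
potassium sulfate: 1.56 g/L × 1.64 L = 2.558 g
potassium nitrate: 1.45 g/L × 1.64 L = 2.378 g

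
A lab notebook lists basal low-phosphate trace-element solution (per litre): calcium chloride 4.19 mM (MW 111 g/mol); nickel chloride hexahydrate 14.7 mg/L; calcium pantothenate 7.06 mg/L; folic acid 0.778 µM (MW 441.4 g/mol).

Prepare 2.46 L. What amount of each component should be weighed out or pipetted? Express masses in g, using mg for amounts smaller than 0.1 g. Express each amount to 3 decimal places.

Working volume: 2.46 L.
calcium chloride: 4.19 mmol/L × 111 g/mol × 2.46 L ÷ 1000 = 1.144 g
nickel chloride hexahydrate: 14.7 mg/L × 2.46 L = 36.162 mg
calcium pantothenate: 7.06 mg/L × 2.46 L = 17.368 mg
folic acid: 0.778 µmol/L × 441.4 g/mol × 2.46 L ÷ 1000 = 0.845 mg

calcium chloride 1.144 g; nickel chloride hexahydrate 36.162 mg; calcium pantothenate 17.368 mg; folic acid 0.845 mg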